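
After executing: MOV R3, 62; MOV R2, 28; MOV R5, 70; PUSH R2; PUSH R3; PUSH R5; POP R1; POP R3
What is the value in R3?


Stack trace (top is rightmost):
  MOV R3, 62  → R3 = 62
  MOV R2, 28  → R2 = 28
  MOV R5, 70  → R5 = 70
  PUSH R2  → stack: [28]
  PUSH R3  → stack: [28, 62]
  PUSH R5  → stack: [28, 62, 70]
  POP R1  → R1 = 70, stack: [28, 62]
  POP R3  → R3 = 62, stack: [28]
Final: R3 = 62

62


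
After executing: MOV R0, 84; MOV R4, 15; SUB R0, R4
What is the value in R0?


Register state trace:
  MOV R0, 84  → R0 = 84
  MOV R4, 15  → R4 = 15
  SUB R0, R4  → R0 = 84 - 15 = 69
Final: R0 = 69

69


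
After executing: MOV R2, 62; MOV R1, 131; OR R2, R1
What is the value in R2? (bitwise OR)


Register state trace:
  MOV R2, 62  → R2 = 62 (0b00111110)
  MOV R1, 131  → R1 = 131 (0b10000011)
  OR R2, R1   → R2 = 62 OR 131 = 191 (0b10111111)
Final: R2 = 191

191


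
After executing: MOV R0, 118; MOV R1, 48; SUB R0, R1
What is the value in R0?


Register state trace:
  MOV R0, 118  → R0 = 118
  MOV R1, 48  → R1 = 48
  SUB R0, R1  → R0 = 118 - 48 = 70
Final: R0 = 70

70


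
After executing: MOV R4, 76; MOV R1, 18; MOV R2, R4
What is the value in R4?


Register state trace:
  MOV R4, 76  → R4 = 76
  MOV R1, 18  → R1 = 18
  MOV R2, R4  → R2 = 76
Final: R4 = 76

76


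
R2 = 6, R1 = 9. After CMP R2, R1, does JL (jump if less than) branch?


Trace:
  R2 = 6, R1 = 9
  CMP R2, R1  → compares 6 vs 9
  JL checks: is 6 less than 9?
  6 < 9, so condition is true
Branch taken: Yes

Yes


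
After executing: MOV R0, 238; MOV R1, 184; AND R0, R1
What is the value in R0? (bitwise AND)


Register state trace:
  MOV R0, 238  → R0 = 238 (0b11101110)
  MOV R1, 184  → R1 = 184 (0b10111000)
  AND R0, R1  → R0 = 238 AND 184 = 168 (0b10101000)
Final: R0 = 168

168


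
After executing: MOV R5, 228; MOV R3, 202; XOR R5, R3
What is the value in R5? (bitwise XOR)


Register state trace:
  MOV R5, 228  → R5 = 228 (0b11100100)
  MOV R3, 202  → R3 = 202 (0b11001010)
  XOR R5, R3  → R5 = 228 XOR 202 = 46 (0b00101110)
Final: R5 = 46

46


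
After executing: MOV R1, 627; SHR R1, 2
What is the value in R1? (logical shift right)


Register state trace:
  MOV R1, 627  → R1 = 627
  SHR R1, 2  → R1 = 627 >> 2 = 627 // 2^2 = 156
Final: R1 = 156

156


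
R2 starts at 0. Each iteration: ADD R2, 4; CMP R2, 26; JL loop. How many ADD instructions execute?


Loop trace (R2 starts at 0, target 26, step 4):
  ADD #1: R2 = 0 + 4 = 4  → 4 < 26, loop
  ADD #2: R2 = 4 + 4 = 8  → 8 < 26, loop
  ADD #3: R2 = 8 + 4 = 12  → 12 < 26, loop
  ADD #4: R2 = 12 + 4 = 16  → 16 < 26, loop
  ADD #5: R2 = 16 + 4 = 20  → 20 < 26, loop
  ADD #6: R2 = 20 + 4 = 24  → 24 < 26, loop
  ADD #7: R2 = 24 + 4 = 28  → 28 >= 26, exit
Total ADD instructions: 7

7


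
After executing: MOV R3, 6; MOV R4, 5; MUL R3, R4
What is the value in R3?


Register state trace:
  MOV R3, 6  → R3 = 6
  MOV R4, 5  → R4 = 5
  MUL R3, R4  → R3 = 6 * 5 = 30
Final: R3 = 30

30


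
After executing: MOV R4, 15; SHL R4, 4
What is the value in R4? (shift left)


Register state trace:
  MOV R4, 15  → R4 = 15
  SHL R4, 4  → R4 = 15 << 4 = 15 * 2^4 = 240
Final: R4 = 240

240


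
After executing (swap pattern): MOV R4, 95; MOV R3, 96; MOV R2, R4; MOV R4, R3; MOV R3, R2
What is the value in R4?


Register state trace (swap pattern):
  MOV R4, 95  → R4 = 95
  MOV R3, 96  → R3 = 96
  MOV R2, R4  → R2 = 95  (save R4)
  MOV R4, R3  → R4 = 96  (R4 gets R3's value)
  MOV R3, R2  → R3 = 95  (R3 gets saved value)
Final: R4 = 96

96


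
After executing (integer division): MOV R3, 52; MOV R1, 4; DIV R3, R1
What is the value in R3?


Register state trace:
  MOV R3, 52  → R3 = 52
  MOV R1, 4  → R1 = 4
  DIV R3, R1  → R3 = 52 // 4 = 13
Final: R3 = 13

13


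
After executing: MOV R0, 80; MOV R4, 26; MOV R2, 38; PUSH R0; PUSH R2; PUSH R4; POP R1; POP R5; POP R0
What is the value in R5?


Stack trace (top is rightmost):
  MOV R0, 80  → R0 = 80
  MOV R4, 26  → R4 = 26
  MOV R2, 38  → R2 = 38
  PUSH R0  → stack: [80]
  PUSH R2  → stack: [80, 38]
  PUSH R4  → stack: [80, 38, 26]
  POP R1  → R1 = 26, stack: [80, 38]
  POP R5  → R5 = 38, stack: [80]
  POP R0  → R0 = 80, stack: []
Final: R5 = 38

38


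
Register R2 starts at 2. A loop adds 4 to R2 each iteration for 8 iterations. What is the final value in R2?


Starting value: R2 = 2
  Iter 1: R2 = 2 + 4 = 6
  Iter 2: R2 = 6 + 4 = 10
  Iter 3: R2 = 10 + 4 = 14
  Iter 4: R2 = 14 + 4 = 18
  Iter 5: R2 = 18 + 4 = 22
  Iter 6: R2 = 22 + 4 = 26
  Iter 7: R2 = 26 + 4 = 30
  Iter 8: R2 = 30 + 4 = 34
Final: R2 = 34

34


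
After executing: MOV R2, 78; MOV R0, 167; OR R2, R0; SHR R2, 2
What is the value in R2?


Register state trace:
  MOV R2, 78  → R2 = 78 (0b01001110)
  MOV R0, 167  → R0 = 167 (0b10100111)
  OR R2, R0  → R2 = 78 OR 167 = 239 (0b11101111)
  SHR R2, 2  → R2 = 239 >> 2 = 59
Final: R2 = 59

59


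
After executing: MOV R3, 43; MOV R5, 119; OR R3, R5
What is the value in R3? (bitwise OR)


Register state trace:
  MOV R3, 43  → R3 = 43 (0b00101011)
  MOV R5, 119  → R5 = 119 (0b01110111)
  OR R3, R5   → R3 = 43 OR 119 = 127 (0b01111111)
Final: R3 = 127

127


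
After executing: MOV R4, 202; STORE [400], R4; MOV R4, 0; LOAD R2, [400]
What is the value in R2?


Register and memory trace:
  MOV R4, 202  → R4 = 202
  STORE [400], R4  → mem[400] = 202
  MOV R4, 0  → R4 = 0
  LOAD R2, [400]  → R2 = mem[400] = 202
Final: R2 = 202

202


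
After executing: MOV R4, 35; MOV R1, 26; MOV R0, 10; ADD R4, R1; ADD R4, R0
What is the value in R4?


Register state trace:
  MOV R4, 35  → R4 = 35
  MOV R1, 26  → R1 = 26
  MOV R0, 10  → R0 = 10
  ADD R4, R1  → R4 = 35 + 26 = 61
  ADD R4, R0  → R4 = 61 + 10 = 71
Final: R4 = 71

71


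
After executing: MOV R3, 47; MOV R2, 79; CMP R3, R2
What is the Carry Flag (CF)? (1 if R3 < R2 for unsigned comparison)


Register state trace:
  MOV R3, 47  → R3 = 47
  MOV R2, 79  → R2 = 79
  CMP R3, R2  → unsigned 47 - 79: borrow occurs
  47 < 79, so CF = 1
CF = 1

1


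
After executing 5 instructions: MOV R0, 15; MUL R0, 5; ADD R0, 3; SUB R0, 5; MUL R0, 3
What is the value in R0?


Register state trace:
  MOV R0, 15  → R0 = 15
  MUL R0, 5  → R0 = 15 * 5 = 75
  ADD R0, 3  → R0 = 75 + 3 = 78
  SUB R0, 5  → R0 = 78 - 5 = 73
  MUL R0, 3  → R0 = 73 * 3 = 219
Final: R0 = 219

219


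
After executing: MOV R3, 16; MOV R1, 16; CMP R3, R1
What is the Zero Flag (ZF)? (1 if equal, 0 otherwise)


Register state trace:
  MOV R3, 16  → R3 = 16
  MOV R1, 16  → R1 = 16
  CMP R3, R1  → computes 16 - 16 = 0
  Result is zero, so values are equal
ZF = 1

1


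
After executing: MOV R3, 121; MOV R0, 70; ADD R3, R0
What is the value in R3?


Register state trace:
  MOV R3, 121  → R3 = 121
  MOV R0, 70  → R0 = 70
  ADD R3, R0  → R3 = 121 + 70 = 191
Final: R3 = 191

191


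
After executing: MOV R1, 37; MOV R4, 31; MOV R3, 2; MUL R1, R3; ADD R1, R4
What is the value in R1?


Register state trace:
  MOV R1, 37  → R1 = 37
  MOV R4, 31  → R4 = 31
  MOV R3, 2  → R3 = 2
  MUL R1, R3  → R1 = 37 * 2 = 74
  ADD R1, R4  → R1 = 74 + 31 = 105
Final: R1 = 105

105


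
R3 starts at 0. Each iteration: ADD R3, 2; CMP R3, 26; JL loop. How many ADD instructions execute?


Loop trace (R3 starts at 0, target 26, step 2):
  ADD #1: R3 = 0 + 2 = 2  → 2 < 26, loop
  ADD #2: R3 = 2 + 2 = 4  → 4 < 26, loop
  ADD #3: R3 = 4 + 2 = 6  → 6 < 26, loop
  ADD #4: R3 = 6 + 2 = 8  → 8 < 26, loop
  ADD #5: R3 = 8 + 2 = 10  → 10 < 26, loop
  ADD #6: R3 = 10 + 2 = 12  → 12 < 26, loop
  ADD #7: R3 = 12 + 2 = 14  → 14 < 26, loop
  ADD #8: R3 = 14 + 2 = 16  → 16 < 26, loop
  ADD #9: R3 = 16 + 2 = 18  → 18 < 26, loop
  ADD #10: R3 = 18 + 2 = 20  → 20 < 26, loop
  ADD #11: R3 = 20 + 2 = 22  → 22 < 26, loop
  ADD #12: R3 = 22 + 2 = 24  → 24 < 26, loop
  ADD #13: R3 = 24 + 2 = 26  → 26 >= 26, exit
Total ADD instructions: 13

13


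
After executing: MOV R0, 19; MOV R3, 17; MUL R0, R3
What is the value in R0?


Register state trace:
  MOV R0, 19  → R0 = 19
  MOV R3, 17  → R3 = 17
  MUL R0, R3  → R0 = 19 * 17 = 323
Final: R0 = 323

323


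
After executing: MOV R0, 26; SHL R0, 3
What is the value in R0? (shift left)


Register state trace:
  MOV R0, 26  → R0 = 26
  SHL R0, 3  → R0 = 26 << 3 = 26 * 2^3 = 208
Final: R0 = 208

208


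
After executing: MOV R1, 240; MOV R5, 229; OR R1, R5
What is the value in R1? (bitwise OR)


Register state trace:
  MOV R1, 240  → R1 = 240 (0b11110000)
  MOV R5, 229  → R5 = 229 (0b11100101)
  OR R1, R5   → R1 = 240 OR 229 = 245 (0b11110101)
Final: R1 = 245

245


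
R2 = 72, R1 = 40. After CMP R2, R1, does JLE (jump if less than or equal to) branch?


Trace:
  R2 = 72, R1 = 40
  CMP R2, R1  → compares 72 vs 40
  JLE checks: is 72 less than or equal to 40?
  72 > 40, so condition is false
Branch taken: No

No


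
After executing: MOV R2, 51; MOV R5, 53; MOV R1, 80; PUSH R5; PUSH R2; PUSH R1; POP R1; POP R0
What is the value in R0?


Stack trace (top is rightmost):
  MOV R2, 51  → R2 = 51
  MOV R5, 53  → R5 = 53
  MOV R1, 80  → R1 = 80
  PUSH R5  → stack: [53]
  PUSH R2  → stack: [53, 51]
  PUSH R1  → stack: [53, 51, 80]
  POP R1  → R1 = 80, stack: [53, 51]
  POP R0  → R0 = 51, stack: [53]
Final: R0 = 51

51


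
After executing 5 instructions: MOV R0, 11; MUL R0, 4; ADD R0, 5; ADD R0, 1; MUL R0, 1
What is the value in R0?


Register state trace:
  MOV R0, 11  → R0 = 11
  MUL R0, 4  → R0 = 11 * 4 = 44
  ADD R0, 5  → R0 = 44 + 5 = 49
  ADD R0, 1  → R0 = 49 + 1 = 50
  MUL R0, 1  → R0 = 50 * 1 = 50
Final: R0 = 50

50


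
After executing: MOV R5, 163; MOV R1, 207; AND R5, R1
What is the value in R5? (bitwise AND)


Register state trace:
  MOV R5, 163  → R5 = 163 (0b10100011)
  MOV R1, 207  → R1 = 207 (0b11001111)
  AND R5, R1  → R5 = 163 AND 207 = 131 (0b10000011)
Final: R5 = 131

131


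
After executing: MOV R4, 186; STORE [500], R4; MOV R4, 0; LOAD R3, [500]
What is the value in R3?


Register and memory trace:
  MOV R4, 186  → R4 = 186
  STORE [500], R4  → mem[500] = 186
  MOV R4, 0  → R4 = 0
  LOAD R3, [500]  → R3 = mem[500] = 186
Final: R3 = 186

186


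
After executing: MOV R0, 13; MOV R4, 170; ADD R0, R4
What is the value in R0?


Register state trace:
  MOV R0, 13  → R0 = 13
  MOV R4, 170  → R4 = 170
  ADD R0, R4  → R0 = 13 + 170 = 183
Final: R0 = 183

183


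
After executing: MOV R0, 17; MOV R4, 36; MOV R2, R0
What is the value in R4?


Register state trace:
  MOV R0, 17  → R0 = 17
  MOV R4, 36  → R4 = 36
  MOV R2, R0  → R2 = 17
Final: R4 = 36

36


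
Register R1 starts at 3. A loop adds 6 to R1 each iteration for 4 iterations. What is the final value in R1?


Starting value: R1 = 3
  Iter 1: R1 = 3 + 6 = 9
  Iter 2: R1 = 9 + 6 = 15
  Iter 3: R1 = 15 + 6 = 21
  Iter 4: R1 = 21 + 6 = 27
Final: R1 = 27

27


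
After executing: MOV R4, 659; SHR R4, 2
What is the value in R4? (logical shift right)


Register state trace:
  MOV R4, 659  → R4 = 659
  SHR R4, 2  → R4 = 659 >> 2 = 659 // 2^2 = 164
Final: R4 = 164

164


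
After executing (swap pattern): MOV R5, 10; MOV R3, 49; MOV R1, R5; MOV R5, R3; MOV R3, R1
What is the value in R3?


Register state trace (swap pattern):
  MOV R5, 10  → R5 = 10
  MOV R3, 49  → R3 = 49
  MOV R1, R5  → R1 = 10  (save R5)
  MOV R5, R3  → R5 = 49  (R5 gets R3's value)
  MOV R3, R1  → R3 = 10  (R3 gets saved value)
Final: R3 = 10

10


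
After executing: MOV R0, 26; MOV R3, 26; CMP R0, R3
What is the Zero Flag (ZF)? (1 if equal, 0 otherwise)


Register state trace:
  MOV R0, 26  → R0 = 26
  MOV R3, 26  → R3 = 26
  CMP R0, R3  → computes 26 - 26 = 0
  Result is zero, so values are equal
ZF = 1

1


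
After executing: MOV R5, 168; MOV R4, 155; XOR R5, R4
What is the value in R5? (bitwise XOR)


Register state trace:
  MOV R5, 168  → R5 = 168 (0b10101000)
  MOV R4, 155  → R4 = 155 (0b10011011)
  XOR R5, R4  → R5 = 168 XOR 155 = 51 (0b00110011)
Final: R5 = 51

51


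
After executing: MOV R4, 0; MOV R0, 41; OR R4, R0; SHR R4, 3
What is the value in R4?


Register state trace:
  MOV R4, 0  → R4 = 0 (0b00000000)
  MOV R0, 41  → R0 = 41 (0b00101001)
  OR R4, R0  → R4 = 0 OR 41 = 41 (0b00101001)
  SHR R4, 3  → R4 = 41 >> 3 = 5
Final: R4 = 5

5


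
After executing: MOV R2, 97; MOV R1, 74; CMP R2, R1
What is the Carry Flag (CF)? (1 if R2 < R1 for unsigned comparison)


Register state trace:
  MOV R2, 97  → R2 = 97
  MOV R1, 74  → R1 = 74
  CMP R2, R1  → unsigned 97 - 74: no borrow
  97 >= 74, so CF = 0
CF = 0

0


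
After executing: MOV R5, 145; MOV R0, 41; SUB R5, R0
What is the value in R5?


Register state trace:
  MOV R5, 145  → R5 = 145
  MOV R0, 41  → R0 = 41
  SUB R5, R0  → R5 = 145 - 41 = 104
Final: R5 = 104

104


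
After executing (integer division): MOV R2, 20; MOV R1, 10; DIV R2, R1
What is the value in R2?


Register state trace:
  MOV R2, 20  → R2 = 20
  MOV R1, 10  → R1 = 10
  DIV R2, R1  → R2 = 20 // 10 = 2
Final: R2 = 2

2


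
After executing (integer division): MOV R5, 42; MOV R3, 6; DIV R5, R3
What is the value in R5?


Register state trace:
  MOV R5, 42  → R5 = 42
  MOV R3, 6  → R3 = 6
  DIV R5, R3  → R5 = 42 // 6 = 7
Final: R5 = 7

7


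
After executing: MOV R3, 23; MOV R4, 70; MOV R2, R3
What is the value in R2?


Register state trace:
  MOV R3, 23  → R3 = 23
  MOV R4, 70  → R4 = 70
  MOV R2, R3  → R2 = 23
Final: R2 = 23

23


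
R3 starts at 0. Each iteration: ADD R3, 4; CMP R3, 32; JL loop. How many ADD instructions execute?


Loop trace (R3 starts at 0, target 32, step 4):
  ADD #1: R3 = 0 + 4 = 4  → 4 < 32, loop
  ADD #2: R3 = 4 + 4 = 8  → 8 < 32, loop
  ADD #3: R3 = 8 + 4 = 12  → 12 < 32, loop
  ADD #4: R3 = 12 + 4 = 16  → 16 < 32, loop
  ADD #5: R3 = 16 + 4 = 20  → 20 < 32, loop
  ADD #6: R3 = 20 + 4 = 24  → 24 < 32, loop
  ADD #7: R3 = 24 + 4 = 28  → 28 < 32, loop
  ADD #8: R3 = 28 + 4 = 32  → 32 >= 32, exit
Total ADD instructions: 8

8


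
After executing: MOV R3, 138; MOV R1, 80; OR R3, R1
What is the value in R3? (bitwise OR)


Register state trace:
  MOV R3, 138  → R3 = 138 (0b10001010)
  MOV R1, 80  → R1 = 80 (0b01010000)
  OR R3, R1   → R3 = 138 OR 80 = 218 (0b11011010)
Final: R3 = 218

218


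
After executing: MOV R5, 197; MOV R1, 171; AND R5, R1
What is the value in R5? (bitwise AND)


Register state trace:
  MOV R5, 197  → R5 = 197 (0b11000101)
  MOV R1, 171  → R1 = 171 (0b10101011)
  AND R5, R1  → R5 = 197 AND 171 = 129 (0b10000001)
Final: R5 = 129

129


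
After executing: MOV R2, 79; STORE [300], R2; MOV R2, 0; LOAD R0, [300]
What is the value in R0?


Register and memory trace:
  MOV R2, 79  → R2 = 79
  STORE [300], R2  → mem[300] = 79
  MOV R2, 0  → R2 = 0
  LOAD R0, [300]  → R0 = mem[300] = 79
Final: R0 = 79

79


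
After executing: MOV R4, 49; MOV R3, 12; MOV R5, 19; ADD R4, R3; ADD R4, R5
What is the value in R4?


Register state trace:
  MOV R4, 49  → R4 = 49
  MOV R3, 12  → R3 = 12
  MOV R5, 19  → R5 = 19
  ADD R4, R3  → R4 = 49 + 12 = 61
  ADD R4, R5  → R4 = 61 + 19 = 80
Final: R4 = 80

80


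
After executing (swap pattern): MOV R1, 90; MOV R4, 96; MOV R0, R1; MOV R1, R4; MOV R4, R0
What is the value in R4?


Register state trace (swap pattern):
  MOV R1, 90  → R1 = 90
  MOV R4, 96  → R4 = 96
  MOV R0, R1  → R0 = 90  (save R1)
  MOV R1, R4  → R1 = 96  (R1 gets R4's value)
  MOV R4, R0  → R4 = 90  (R4 gets saved value)
Final: R4 = 90

90


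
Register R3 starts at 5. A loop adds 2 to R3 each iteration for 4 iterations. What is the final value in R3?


Starting value: R3 = 5
  Iter 1: R3 = 5 + 2 = 7
  Iter 2: R3 = 7 + 2 = 9
  Iter 3: R3 = 9 + 2 = 11
  Iter 4: R3 = 11 + 2 = 13
Final: R3 = 13

13


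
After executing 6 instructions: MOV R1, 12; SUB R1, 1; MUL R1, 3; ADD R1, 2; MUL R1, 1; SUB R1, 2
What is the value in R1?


Register state trace:
  MOV R1, 12  → R1 = 12
  SUB R1, 1  → R1 = 12 - 1 = 11
  MUL R1, 3  → R1 = 11 * 3 = 33
  ADD R1, 2  → R1 = 33 + 2 = 35
  MUL R1, 1  → R1 = 35 * 1 = 35
  SUB R1, 2  → R1 = 35 - 2 = 33
Final: R1 = 33

33


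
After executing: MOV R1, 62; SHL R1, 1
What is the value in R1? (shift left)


Register state trace:
  MOV R1, 62  → R1 = 62
  SHL R1, 1  → R1 = 62 << 1 = 62 * 2^1 = 124
Final: R1 = 124

124


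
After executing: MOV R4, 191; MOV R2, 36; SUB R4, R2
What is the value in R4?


Register state trace:
  MOV R4, 191  → R4 = 191
  MOV R2, 36  → R2 = 36
  SUB R4, R2  → R4 = 191 - 36 = 155
Final: R4 = 155

155


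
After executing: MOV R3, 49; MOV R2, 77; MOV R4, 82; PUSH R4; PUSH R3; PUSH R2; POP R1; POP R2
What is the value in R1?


Stack trace (top is rightmost):
  MOV R3, 49  → R3 = 49
  MOV R2, 77  → R2 = 77
  MOV R4, 82  → R4 = 82
  PUSH R4  → stack: [82]
  PUSH R3  → stack: [82, 49]
  PUSH R2  → stack: [82, 49, 77]
  POP R1  → R1 = 77, stack: [82, 49]
  POP R2  → R2 = 49, stack: [82]
Final: R1 = 77

77


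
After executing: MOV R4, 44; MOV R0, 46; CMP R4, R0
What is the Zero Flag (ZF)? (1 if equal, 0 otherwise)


Register state trace:
  MOV R4, 44  → R4 = 44
  MOV R0, 46  → R0 = 46
  CMP R4, R0  → computes 44 - 46 = -2
  Result is nonzero, so values are not equal
ZF = 0

0


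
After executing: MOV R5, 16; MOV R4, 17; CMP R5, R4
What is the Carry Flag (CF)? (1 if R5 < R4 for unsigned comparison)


Register state trace:
  MOV R5, 16  → R5 = 16
  MOV R4, 17  → R4 = 17
  CMP R5, R4  → unsigned 16 - 17: borrow occurs
  16 < 17, so CF = 1
CF = 1

1


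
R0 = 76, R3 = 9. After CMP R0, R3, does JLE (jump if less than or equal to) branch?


Trace:
  R0 = 76, R3 = 9
  CMP R0, R3  → compares 76 vs 9
  JLE checks: is 76 less than or equal to 9?
  76 > 9, so condition is false
Branch taken: No

No


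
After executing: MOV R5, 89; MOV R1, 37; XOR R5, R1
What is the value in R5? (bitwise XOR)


Register state trace:
  MOV R5, 89  → R5 = 89 (0b01011001)
  MOV R1, 37  → R1 = 37 (0b00100101)
  XOR R5, R1  → R5 = 89 XOR 37 = 124 (0b01111100)
Final: R5 = 124

124


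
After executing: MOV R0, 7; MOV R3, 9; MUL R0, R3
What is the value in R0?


Register state trace:
  MOV R0, 7  → R0 = 7
  MOV R3, 9  → R3 = 9
  MUL R0, R3  → R0 = 7 * 9 = 63
Final: R0 = 63

63


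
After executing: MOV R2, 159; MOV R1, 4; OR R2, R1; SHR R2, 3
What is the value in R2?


Register state trace:
  MOV R2, 159  → R2 = 159 (0b10011111)
  MOV R1, 4  → R1 = 4 (0b00000100)
  OR R2, R1  → R2 = 159 OR 4 = 159 (0b10011111)
  SHR R2, 3  → R2 = 159 >> 3 = 19
Final: R2 = 19

19


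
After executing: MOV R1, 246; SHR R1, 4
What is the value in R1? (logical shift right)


Register state trace:
  MOV R1, 246  → R1 = 246
  SHR R1, 4  → R1 = 246 >> 4 = 246 // 2^4 = 15
Final: R1 = 15

15


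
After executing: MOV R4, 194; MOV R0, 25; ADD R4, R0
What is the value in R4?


Register state trace:
  MOV R4, 194  → R4 = 194
  MOV R0, 25  → R0 = 25
  ADD R4, R0  → R4 = 194 + 25 = 219
Final: R4 = 219

219


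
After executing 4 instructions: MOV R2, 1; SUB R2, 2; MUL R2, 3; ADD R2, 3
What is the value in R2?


Register state trace:
  MOV R2, 1  → R2 = 1
  SUB R2, 2  → R2 = 1 - 2 = -1
  MUL R2, 3  → R2 = -1 * 3 = -3
  ADD R2, 3  → R2 = -3 + 3 = 0
Final: R2 = 0

0


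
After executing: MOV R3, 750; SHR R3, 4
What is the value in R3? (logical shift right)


Register state trace:
  MOV R3, 750  → R3 = 750
  SHR R3, 4  → R3 = 750 >> 4 = 750 // 2^4 = 46
Final: R3 = 46

46


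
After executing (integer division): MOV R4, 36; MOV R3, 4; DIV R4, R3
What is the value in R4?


Register state trace:
  MOV R4, 36  → R4 = 36
  MOV R3, 4  → R3 = 4
  DIV R4, R3  → R4 = 36 // 4 = 9
Final: R4 = 9

9


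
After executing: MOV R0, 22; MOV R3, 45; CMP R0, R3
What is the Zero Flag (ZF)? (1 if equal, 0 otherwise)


Register state trace:
  MOV R0, 22  → R0 = 22
  MOV R3, 45  → R3 = 45
  CMP R0, R3  → computes 22 - 45 = -23
  Result is nonzero, so values are not equal
ZF = 0

0


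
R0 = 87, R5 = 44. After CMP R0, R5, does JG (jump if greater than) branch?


Trace:
  R0 = 87, R5 = 44
  CMP R0, R5  → compares 87 vs 44
  JG checks: is 87 greater than 44?
  87 > 44, so condition is true
Branch taken: Yes

Yes


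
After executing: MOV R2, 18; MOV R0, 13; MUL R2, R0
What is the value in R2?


Register state trace:
  MOV R2, 18  → R2 = 18
  MOV R0, 13  → R0 = 13
  MUL R2, R0  → R2 = 18 * 13 = 234
Final: R2 = 234

234


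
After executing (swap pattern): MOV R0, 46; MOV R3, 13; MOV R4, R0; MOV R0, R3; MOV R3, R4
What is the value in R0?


Register state trace (swap pattern):
  MOV R0, 46  → R0 = 46
  MOV R3, 13  → R3 = 13
  MOV R4, R0  → R4 = 46  (save R0)
  MOV R0, R3  → R0 = 13  (R0 gets R3's value)
  MOV R3, R4  → R3 = 46  (R3 gets saved value)
Final: R0 = 13

13


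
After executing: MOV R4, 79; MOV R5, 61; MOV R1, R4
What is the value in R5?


Register state trace:
  MOV R4, 79  → R4 = 79
  MOV R5, 61  → R5 = 61
  MOV R1, R4  → R1 = 79
Final: R5 = 61

61


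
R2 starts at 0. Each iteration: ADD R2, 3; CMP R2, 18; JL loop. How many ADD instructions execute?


Loop trace (R2 starts at 0, target 18, step 3):
  ADD #1: R2 = 0 + 3 = 3  → 3 < 18, loop
  ADD #2: R2 = 3 + 3 = 6  → 6 < 18, loop
  ADD #3: R2 = 6 + 3 = 9  → 9 < 18, loop
  ADD #4: R2 = 9 + 3 = 12  → 12 < 18, loop
  ADD #5: R2 = 12 + 3 = 15  → 15 < 18, loop
  ADD #6: R2 = 15 + 3 = 18  → 18 >= 18, exit
Total ADD instructions: 6

6


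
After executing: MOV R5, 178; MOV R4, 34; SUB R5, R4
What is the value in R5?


Register state trace:
  MOV R5, 178  → R5 = 178
  MOV R4, 34  → R4 = 34
  SUB R5, R4  → R5 = 178 - 34 = 144
Final: R5 = 144

144


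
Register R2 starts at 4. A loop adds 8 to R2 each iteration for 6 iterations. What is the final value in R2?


Starting value: R2 = 4
  Iter 1: R2 = 4 + 8 = 12
  Iter 2: R2 = 12 + 8 = 20
  Iter 3: R2 = 20 + 8 = 28
  Iter 4: R2 = 28 + 8 = 36
  Iter 5: R2 = 36 + 8 = 44
  Iter 6: R2 = 44 + 8 = 52
Final: R2 = 52

52


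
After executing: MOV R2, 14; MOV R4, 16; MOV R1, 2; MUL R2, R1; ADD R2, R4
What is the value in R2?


Register state trace:
  MOV R2, 14  → R2 = 14
  MOV R4, 16  → R4 = 16
  MOV R1, 2  → R1 = 2
  MUL R2, R1  → R2 = 14 * 2 = 28
  ADD R2, R4  → R2 = 28 + 16 = 44
Final: R2 = 44

44


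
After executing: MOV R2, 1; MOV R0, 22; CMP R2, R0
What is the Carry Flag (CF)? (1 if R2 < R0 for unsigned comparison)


Register state trace:
  MOV R2, 1  → R2 = 1
  MOV R0, 22  → R0 = 22
  CMP R2, R0  → unsigned 1 - 22: borrow occurs
  1 < 22, so CF = 1
CF = 1

1


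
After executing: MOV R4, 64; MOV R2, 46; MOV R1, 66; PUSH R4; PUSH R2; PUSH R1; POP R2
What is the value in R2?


Stack trace (top is rightmost):
  MOV R4, 64  → R4 = 64
  MOV R2, 46  → R2 = 46
  MOV R1, 66  → R1 = 66
  PUSH R4  → stack: [64]
  PUSH R2  → stack: [64, 46]
  PUSH R1  → stack: [64, 46, 66]
  POP R2  → R2 = 66, stack: [64, 46]
Final: R2 = 66

66


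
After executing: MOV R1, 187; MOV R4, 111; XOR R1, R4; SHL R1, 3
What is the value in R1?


Register state trace:
  MOV R1, 187  → R1 = 187 (0b10111011)
  MOV R4, 111  → R4 = 111 (0b01101111)
  XOR R1, R4  → R1 = 187 XOR 111 = 212 (0b11010100)
  SHL R1, 3  → R1 = 212 << 3 = 1696
Final: R1 = 1696

1696


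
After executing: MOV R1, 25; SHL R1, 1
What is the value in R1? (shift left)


Register state trace:
  MOV R1, 25  → R1 = 25
  SHL R1, 1  → R1 = 25 << 1 = 25 * 2^1 = 50
Final: R1 = 50

50


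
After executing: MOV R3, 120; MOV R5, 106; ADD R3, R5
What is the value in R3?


Register state trace:
  MOV R3, 120  → R3 = 120
  MOV R5, 106  → R5 = 106
  ADD R3, R5  → R3 = 120 + 106 = 226
Final: R3 = 226

226


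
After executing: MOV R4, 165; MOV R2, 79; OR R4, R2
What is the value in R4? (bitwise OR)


Register state trace:
  MOV R4, 165  → R4 = 165 (0b10100101)
  MOV R2, 79  → R2 = 79 (0b01001111)
  OR R4, R2   → R4 = 165 OR 79 = 239 (0b11101111)
Final: R4 = 239

239


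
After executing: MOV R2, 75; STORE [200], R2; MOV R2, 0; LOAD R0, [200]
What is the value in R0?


Register and memory trace:
  MOV R2, 75  → R2 = 75
  STORE [200], R2  → mem[200] = 75
  MOV R2, 0  → R2 = 0
  LOAD R0, [200]  → R0 = mem[200] = 75
Final: R0 = 75

75


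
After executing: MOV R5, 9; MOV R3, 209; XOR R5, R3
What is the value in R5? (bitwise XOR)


Register state trace:
  MOV R5, 9  → R5 = 9 (0b00001001)
  MOV R3, 209  → R3 = 209 (0b11010001)
  XOR R5, R3  → R5 = 9 XOR 209 = 216 (0b11011000)
Final: R5 = 216

216


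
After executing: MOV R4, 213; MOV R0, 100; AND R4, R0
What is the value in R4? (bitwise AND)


Register state trace:
  MOV R4, 213  → R4 = 213 (0b11010101)
  MOV R0, 100  → R0 = 100 (0b01100100)
  AND R4, R0  → R4 = 213 AND 100 = 68 (0b01000100)
Final: R4 = 68

68


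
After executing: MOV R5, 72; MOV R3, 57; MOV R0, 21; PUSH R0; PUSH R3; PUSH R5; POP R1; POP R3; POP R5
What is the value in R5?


Stack trace (top is rightmost):
  MOV R5, 72  → R5 = 72
  MOV R3, 57  → R3 = 57
  MOV R0, 21  → R0 = 21
  PUSH R0  → stack: [21]
  PUSH R3  → stack: [21, 57]
  PUSH R5  → stack: [21, 57, 72]
  POP R1  → R1 = 72, stack: [21, 57]
  POP R3  → R3 = 57, stack: [21]
  POP R5  → R5 = 21, stack: []
Final: R5 = 21

21


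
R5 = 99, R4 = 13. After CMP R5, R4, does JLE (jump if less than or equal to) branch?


Trace:
  R5 = 99, R4 = 13
  CMP R5, R4  → compares 99 vs 13
  JLE checks: is 99 less than or equal to 13?
  99 > 13, so condition is false
Branch taken: No

No


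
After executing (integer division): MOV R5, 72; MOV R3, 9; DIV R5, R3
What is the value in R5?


Register state trace:
  MOV R5, 72  → R5 = 72
  MOV R3, 9  → R3 = 9
  DIV R5, R3  → R5 = 72 // 9 = 8
Final: R5 = 8

8


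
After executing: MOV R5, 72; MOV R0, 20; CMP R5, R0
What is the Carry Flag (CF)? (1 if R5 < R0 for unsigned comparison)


Register state trace:
  MOV R5, 72  → R5 = 72
  MOV R0, 20  → R0 = 20
  CMP R5, R0  → unsigned 72 - 20: no borrow
  72 >= 20, so CF = 0
CF = 0

0


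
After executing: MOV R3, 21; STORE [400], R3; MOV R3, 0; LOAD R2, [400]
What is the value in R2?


Register and memory trace:
  MOV R3, 21  → R3 = 21
  STORE [400], R3  → mem[400] = 21
  MOV R3, 0  → R3 = 0
  LOAD R2, [400]  → R2 = mem[400] = 21
Final: R2 = 21

21


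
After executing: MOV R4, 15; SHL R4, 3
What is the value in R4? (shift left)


Register state trace:
  MOV R4, 15  → R4 = 15
  SHL R4, 3  → R4 = 15 << 3 = 15 * 2^3 = 120
Final: R4 = 120

120


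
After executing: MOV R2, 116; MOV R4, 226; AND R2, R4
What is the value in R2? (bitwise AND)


Register state trace:
  MOV R2, 116  → R2 = 116 (0b01110100)
  MOV R4, 226  → R4 = 226 (0b11100010)
  AND R2, R4  → R2 = 116 AND 226 = 96 (0b01100000)
Final: R2 = 96

96


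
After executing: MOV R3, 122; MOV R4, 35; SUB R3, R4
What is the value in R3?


Register state trace:
  MOV R3, 122  → R3 = 122
  MOV R4, 35  → R4 = 35
  SUB R3, R4  → R3 = 122 - 35 = 87
Final: R3 = 87

87


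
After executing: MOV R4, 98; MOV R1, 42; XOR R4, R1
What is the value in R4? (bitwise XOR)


Register state trace:
  MOV R4, 98  → R4 = 98 (0b01100010)
  MOV R1, 42  → R1 = 42 (0b00101010)
  XOR R4, R1  → R4 = 98 XOR 42 = 72 (0b01001000)
Final: R4 = 72

72


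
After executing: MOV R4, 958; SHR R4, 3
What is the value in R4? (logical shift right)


Register state trace:
  MOV R4, 958  → R4 = 958
  SHR R4, 3  → R4 = 958 >> 3 = 958 // 2^3 = 119
Final: R4 = 119

119


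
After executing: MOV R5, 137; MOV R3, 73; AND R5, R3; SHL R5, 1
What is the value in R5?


Register state trace:
  MOV R5, 137  → R5 = 137 (0b10001001)
  MOV R3, 73  → R3 = 73 (0b01001001)
  AND R5, R3  → R5 = 137 AND 73 = 9 (0b00001001)
  SHL R5, 1  → R5 = 9 << 1 = 18
Final: R5 = 18

18


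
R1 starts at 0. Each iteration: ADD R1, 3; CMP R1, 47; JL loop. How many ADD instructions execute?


Loop trace (R1 starts at 0, target 47, step 3):
  ADD #1: R1 = 0 + 3 = 3  → 3 < 47, loop
  ADD #2: R1 = 3 + 3 = 6  → 6 < 47, loop
  ADD #3: R1 = 6 + 3 = 9  → 9 < 47, loop
  ADD #4: R1 = 9 + 3 = 12  → 12 < 47, loop
  ADD #5: R1 = 12 + 3 = 15  → 15 < 47, loop
  ADD #6: R1 = 15 + 3 = 18  → 18 < 47, loop
  ADD #7: R1 = 18 + 3 = 21  → 21 < 47, loop
  ADD #8: R1 = 21 + 3 = 24  → 24 < 47, loop
  ADD #9: R1 = 24 + 3 = 27  → 27 < 47, loop
  ADD #10: R1 = 27 + 3 = 30  → 30 < 47, loop
  ADD #11: R1 = 30 + 3 = 33  → 33 < 47, loop
  ADD #12: R1 = 33 + 3 = 36  → 36 < 47, loop
  ADD #13: R1 = 36 + 3 = 39  → 39 < 47, loop
  ADD #14: R1 = 39 + 3 = 42  → 42 < 47, loop
  ADD #15: R1 = 42 + 3 = 45  → 45 < 47, loop
  ADD #16: R1 = 45 + 3 = 48  → 48 >= 47, exit
Total ADD instructions: 16

16


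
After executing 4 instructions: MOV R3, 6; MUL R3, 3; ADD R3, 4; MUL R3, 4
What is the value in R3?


Register state trace:
  MOV R3, 6  → R3 = 6
  MUL R3, 3  → R3 = 6 * 3 = 18
  ADD R3, 4  → R3 = 18 + 4 = 22
  MUL R3, 4  → R3 = 22 * 4 = 88
Final: R3 = 88

88


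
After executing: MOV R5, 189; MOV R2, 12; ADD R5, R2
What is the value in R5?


Register state trace:
  MOV R5, 189  → R5 = 189
  MOV R2, 12  → R2 = 12
  ADD R5, R2  → R5 = 189 + 12 = 201
Final: R5 = 201

201


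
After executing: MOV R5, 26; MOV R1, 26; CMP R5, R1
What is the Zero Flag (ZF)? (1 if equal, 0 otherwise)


Register state trace:
  MOV R5, 26  → R5 = 26
  MOV R1, 26  → R1 = 26
  CMP R5, R1  → computes 26 - 26 = 0
  Result is zero, so values are equal
ZF = 1

1


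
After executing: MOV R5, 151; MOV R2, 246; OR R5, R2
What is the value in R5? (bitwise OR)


Register state trace:
  MOV R5, 151  → R5 = 151 (0b10010111)
  MOV R2, 246  → R2 = 246 (0b11110110)
  OR R5, R2   → R5 = 151 OR 246 = 247 (0b11110111)
Final: R5 = 247

247


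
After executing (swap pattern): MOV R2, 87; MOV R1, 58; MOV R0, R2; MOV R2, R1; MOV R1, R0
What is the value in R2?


Register state trace (swap pattern):
  MOV R2, 87  → R2 = 87
  MOV R1, 58  → R1 = 58
  MOV R0, R2  → R0 = 87  (save R2)
  MOV R2, R1  → R2 = 58  (R2 gets R1's value)
  MOV R1, R0  → R1 = 87  (R1 gets saved value)
Final: R2 = 58

58


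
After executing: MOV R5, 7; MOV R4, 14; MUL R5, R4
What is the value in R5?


Register state trace:
  MOV R5, 7  → R5 = 7
  MOV R4, 14  → R4 = 14
  MUL R5, R4  → R5 = 7 * 14 = 98
Final: R5 = 98

98


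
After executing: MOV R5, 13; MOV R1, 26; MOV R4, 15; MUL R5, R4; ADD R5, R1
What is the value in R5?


Register state trace:
  MOV R5, 13  → R5 = 13
  MOV R1, 26  → R1 = 26
  MOV R4, 15  → R4 = 15
  MUL R5, R4  → R5 = 13 * 15 = 195
  ADD R5, R1  → R5 = 195 + 26 = 221
Final: R5 = 221

221


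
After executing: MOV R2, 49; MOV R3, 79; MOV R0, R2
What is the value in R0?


Register state trace:
  MOV R2, 49  → R2 = 49
  MOV R3, 79  → R3 = 79
  MOV R0, R2  → R0 = 49
Final: R0 = 49

49


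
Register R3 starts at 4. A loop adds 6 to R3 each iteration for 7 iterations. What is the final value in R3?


Starting value: R3 = 4
  Iter 1: R3 = 4 + 6 = 10
  Iter 2: R3 = 10 + 6 = 16
  Iter 3: R3 = 16 + 6 = 22
  Iter 4: R3 = 22 + 6 = 28
  Iter 5: R3 = 28 + 6 = 34
  Iter 6: R3 = 34 + 6 = 40
  Iter 7: R3 = 40 + 6 = 46
Final: R3 = 46

46


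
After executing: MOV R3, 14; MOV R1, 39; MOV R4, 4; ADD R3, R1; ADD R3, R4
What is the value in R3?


Register state trace:
  MOV R3, 14  → R3 = 14
  MOV R1, 39  → R1 = 39
  MOV R4, 4  → R4 = 4
  ADD R3, R1  → R3 = 14 + 39 = 53
  ADD R3, R4  → R3 = 53 + 4 = 57
Final: R3 = 57

57


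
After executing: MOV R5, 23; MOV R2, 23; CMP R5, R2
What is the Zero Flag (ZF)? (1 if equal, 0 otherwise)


Register state trace:
  MOV R5, 23  → R5 = 23
  MOV R2, 23  → R2 = 23
  CMP R5, R2  → computes 23 - 23 = 0
  Result is zero, so values are equal
ZF = 1

1


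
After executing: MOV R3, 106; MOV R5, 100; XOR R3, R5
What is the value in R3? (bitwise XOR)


Register state trace:
  MOV R3, 106  → R3 = 106 (0b01101010)
  MOV R5, 100  → R5 = 100 (0b01100100)
  XOR R3, R5  → R3 = 106 XOR 100 = 14 (0b00001110)
Final: R3 = 14

14


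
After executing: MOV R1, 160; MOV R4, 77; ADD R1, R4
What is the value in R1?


Register state trace:
  MOV R1, 160  → R1 = 160
  MOV R4, 77  → R4 = 77
  ADD R1, R4  → R1 = 160 + 77 = 237
Final: R1 = 237

237


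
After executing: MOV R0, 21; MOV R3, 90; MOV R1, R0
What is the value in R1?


Register state trace:
  MOV R0, 21  → R0 = 21
  MOV R3, 90  → R3 = 90
  MOV R1, R0  → R1 = 21
Final: R1 = 21

21


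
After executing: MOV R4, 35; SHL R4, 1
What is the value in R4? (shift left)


Register state trace:
  MOV R4, 35  → R4 = 35
  SHL R4, 1  → R4 = 35 << 1 = 35 * 2^1 = 70
Final: R4 = 70

70


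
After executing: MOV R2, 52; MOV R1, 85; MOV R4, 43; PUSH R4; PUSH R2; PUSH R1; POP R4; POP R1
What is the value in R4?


Stack trace (top is rightmost):
  MOV R2, 52  → R2 = 52
  MOV R1, 85  → R1 = 85
  MOV R4, 43  → R4 = 43
  PUSH R4  → stack: [43]
  PUSH R2  → stack: [43, 52]
  PUSH R1  → stack: [43, 52, 85]
  POP R4  → R4 = 85, stack: [43, 52]
  POP R1  → R1 = 52, stack: [43]
Final: R4 = 85

85


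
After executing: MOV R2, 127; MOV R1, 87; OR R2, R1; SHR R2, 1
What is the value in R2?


Register state trace:
  MOV R2, 127  → R2 = 127 (0b01111111)
  MOV R1, 87  → R1 = 87 (0b01010111)
  OR R2, R1  → R2 = 127 OR 87 = 127 (0b01111111)
  SHR R2, 1  → R2 = 127 >> 1 = 63
Final: R2 = 63

63


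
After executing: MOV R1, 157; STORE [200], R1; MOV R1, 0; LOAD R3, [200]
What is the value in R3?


Register and memory trace:
  MOV R1, 157  → R1 = 157
  STORE [200], R1  → mem[200] = 157
  MOV R1, 0  → R1 = 0
  LOAD R3, [200]  → R3 = mem[200] = 157
Final: R3 = 157

157


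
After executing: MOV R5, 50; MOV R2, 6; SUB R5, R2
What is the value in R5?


Register state trace:
  MOV R5, 50  → R5 = 50
  MOV R2, 6  → R2 = 6
  SUB R5, R2  → R5 = 50 - 6 = 44
Final: R5 = 44

44


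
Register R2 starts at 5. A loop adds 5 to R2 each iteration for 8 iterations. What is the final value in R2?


Starting value: R2 = 5
  Iter 1: R2 = 5 + 5 = 10
  Iter 2: R2 = 10 + 5 = 15
  Iter 3: R2 = 15 + 5 = 20
  Iter 4: R2 = 20 + 5 = 25
  Iter 5: R2 = 25 + 5 = 30
  Iter 6: R2 = 30 + 5 = 35
  Iter 7: R2 = 35 + 5 = 40
  Iter 8: R2 = 40 + 5 = 45
Final: R2 = 45

45


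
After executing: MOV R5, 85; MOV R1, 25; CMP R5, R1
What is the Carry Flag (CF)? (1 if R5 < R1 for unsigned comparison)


Register state trace:
  MOV R5, 85  → R5 = 85
  MOV R1, 25  → R1 = 25
  CMP R5, R1  → unsigned 85 - 25: no borrow
  85 >= 25, so CF = 0
CF = 0

0


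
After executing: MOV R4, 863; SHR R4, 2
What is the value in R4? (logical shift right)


Register state trace:
  MOV R4, 863  → R4 = 863
  SHR R4, 2  → R4 = 863 >> 2 = 863 // 2^2 = 215
Final: R4 = 215

215


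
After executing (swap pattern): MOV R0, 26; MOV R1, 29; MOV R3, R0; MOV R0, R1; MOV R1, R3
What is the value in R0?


Register state trace (swap pattern):
  MOV R0, 26  → R0 = 26
  MOV R1, 29  → R1 = 29
  MOV R3, R0  → R3 = 26  (save R0)
  MOV R0, R1  → R0 = 29  (R0 gets R1's value)
  MOV R1, R3  → R1 = 26  (R1 gets saved value)
Final: R0 = 29

29


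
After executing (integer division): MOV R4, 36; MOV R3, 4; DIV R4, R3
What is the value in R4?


Register state trace:
  MOV R4, 36  → R4 = 36
  MOV R3, 4  → R3 = 4
  DIV R4, R3  → R4 = 36 // 4 = 9
Final: R4 = 9

9


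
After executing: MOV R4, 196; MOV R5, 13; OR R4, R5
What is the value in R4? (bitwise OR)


Register state trace:
  MOV R4, 196  → R4 = 196 (0b11000100)
  MOV R5, 13  → R5 = 13 (0b00001101)
  OR R4, R5   → R4 = 196 OR 13 = 205 (0b11001101)
Final: R4 = 205

205


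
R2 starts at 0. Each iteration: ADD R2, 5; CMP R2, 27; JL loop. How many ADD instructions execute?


Loop trace (R2 starts at 0, target 27, step 5):
  ADD #1: R2 = 0 + 5 = 5  → 5 < 27, loop
  ADD #2: R2 = 5 + 5 = 10  → 10 < 27, loop
  ADD #3: R2 = 10 + 5 = 15  → 15 < 27, loop
  ADD #4: R2 = 15 + 5 = 20  → 20 < 27, loop
  ADD #5: R2 = 20 + 5 = 25  → 25 < 27, loop
  ADD #6: R2 = 25 + 5 = 30  → 30 >= 27, exit
Total ADD instructions: 6

6


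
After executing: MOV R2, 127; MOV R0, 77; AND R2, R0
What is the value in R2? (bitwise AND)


Register state trace:
  MOV R2, 127  → R2 = 127 (0b01111111)
  MOV R0, 77  → R0 = 77 (0b01001101)
  AND R2, R0  → R2 = 127 AND 77 = 77 (0b01001101)
Final: R2 = 77

77


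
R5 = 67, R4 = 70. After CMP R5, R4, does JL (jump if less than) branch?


Trace:
  R5 = 67, R4 = 70
  CMP R5, R4  → compares 67 vs 70
  JL checks: is 67 less than 70?
  67 < 70, so condition is true
Branch taken: Yes

Yes


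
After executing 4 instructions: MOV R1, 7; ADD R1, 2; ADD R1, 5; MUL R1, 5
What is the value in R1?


Register state trace:
  MOV R1, 7  → R1 = 7
  ADD R1, 2  → R1 = 7 + 2 = 9
  ADD R1, 5  → R1 = 9 + 5 = 14
  MUL R1, 5  → R1 = 14 * 5 = 70
Final: R1 = 70

70


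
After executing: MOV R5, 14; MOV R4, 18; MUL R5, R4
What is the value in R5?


Register state trace:
  MOV R5, 14  → R5 = 14
  MOV R4, 18  → R4 = 18
  MUL R5, R4  → R5 = 14 * 18 = 252
Final: R5 = 252

252


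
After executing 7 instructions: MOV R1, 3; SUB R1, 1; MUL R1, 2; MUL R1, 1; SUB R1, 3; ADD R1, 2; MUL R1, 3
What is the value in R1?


Register state trace:
  MOV R1, 3  → R1 = 3
  SUB R1, 1  → R1 = 3 - 1 = 2
  MUL R1, 2  → R1 = 2 * 2 = 4
  MUL R1, 1  → R1 = 4 * 1 = 4
  SUB R1, 3  → R1 = 4 - 3 = 1
  ADD R1, 2  → R1 = 1 + 2 = 3
  MUL R1, 3  → R1 = 3 * 3 = 9
Final: R1 = 9

9


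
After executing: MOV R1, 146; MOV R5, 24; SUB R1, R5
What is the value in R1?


Register state trace:
  MOV R1, 146  → R1 = 146
  MOV R5, 24  → R5 = 24
  SUB R1, R5  → R1 = 146 - 24 = 122
Final: R1 = 122

122


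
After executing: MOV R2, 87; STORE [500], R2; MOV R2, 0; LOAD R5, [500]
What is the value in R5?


Register and memory trace:
  MOV R2, 87  → R2 = 87
  STORE [500], R2  → mem[500] = 87
  MOV R2, 0  → R2 = 0
  LOAD R5, [500]  → R5 = mem[500] = 87
Final: R5 = 87

87


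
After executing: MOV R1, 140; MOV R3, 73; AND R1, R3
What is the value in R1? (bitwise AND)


Register state trace:
  MOV R1, 140  → R1 = 140 (0b10001100)
  MOV R3, 73  → R3 = 73 (0b01001001)
  AND R1, R3  → R1 = 140 AND 73 = 8 (0b00001000)
Final: R1 = 8

8


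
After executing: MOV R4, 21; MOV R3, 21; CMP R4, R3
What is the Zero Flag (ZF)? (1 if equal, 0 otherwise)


Register state trace:
  MOV R4, 21  → R4 = 21
  MOV R3, 21  → R3 = 21
  CMP R4, R3  → computes 21 - 21 = 0
  Result is zero, so values are equal
ZF = 1

1


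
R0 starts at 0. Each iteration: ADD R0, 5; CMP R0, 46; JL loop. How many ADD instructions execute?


Loop trace (R0 starts at 0, target 46, step 5):
  ADD #1: R0 = 0 + 5 = 5  → 5 < 46, loop
  ADD #2: R0 = 5 + 5 = 10  → 10 < 46, loop
  ADD #3: R0 = 10 + 5 = 15  → 15 < 46, loop
  ADD #4: R0 = 15 + 5 = 20  → 20 < 46, loop
  ADD #5: R0 = 20 + 5 = 25  → 25 < 46, loop
  ADD #6: R0 = 25 + 5 = 30  → 30 < 46, loop
  ADD #7: R0 = 30 + 5 = 35  → 35 < 46, loop
  ADD #8: R0 = 35 + 5 = 40  → 40 < 46, loop
  ADD #9: R0 = 40 + 5 = 45  → 45 < 46, loop
  ADD #10: R0 = 45 + 5 = 50  → 50 >= 46, exit
Total ADD instructions: 10

10


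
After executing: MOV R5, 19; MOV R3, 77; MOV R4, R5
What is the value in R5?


Register state trace:
  MOV R5, 19  → R5 = 19
  MOV R3, 77  → R3 = 77
  MOV R4, R5  → R4 = 19
Final: R5 = 19

19
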